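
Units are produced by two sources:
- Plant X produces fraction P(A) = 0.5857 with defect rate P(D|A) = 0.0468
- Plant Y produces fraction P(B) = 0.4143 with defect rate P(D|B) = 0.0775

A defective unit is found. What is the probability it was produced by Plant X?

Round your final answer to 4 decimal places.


Let A = from Plant X, D = defective

Given:
- P(A) = 0.5857, P(B) = 0.4143
- P(D|A) = 0.0468, P(D|B) = 0.0775

Step 1: Find P(D)
P(D) = P(D|A)P(A) + P(D|B)P(B)
     = 0.0468 × 0.5857 + 0.0775 × 0.4143
     = 0.02741076 + 0.03210825
     = 0.05951901

Step 2: Apply Bayes' theorem
P(A|D) = P(D|A)P(A) / P(D)
       = 0.02741076 / 0.05951901
       = 0.4605


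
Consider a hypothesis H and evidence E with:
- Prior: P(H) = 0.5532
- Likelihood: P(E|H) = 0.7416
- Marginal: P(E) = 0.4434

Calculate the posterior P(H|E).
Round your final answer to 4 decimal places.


Using Bayes' theorem:

P(H|E) = P(E|H) × P(H) / P(E)
       = 0.7416 × 0.5532 / 0.4434
       = 0.41025312 / 0.4434
       = 0.9252

The evidence strengthens our belief in H.
Prior: 0.5532 → Posterior: 0.9252


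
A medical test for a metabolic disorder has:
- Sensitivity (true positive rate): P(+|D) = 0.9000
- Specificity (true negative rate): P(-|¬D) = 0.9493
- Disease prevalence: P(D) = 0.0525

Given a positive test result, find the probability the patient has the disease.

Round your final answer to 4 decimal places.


Let D = has disease, + = positive test

Given:
- P(D) = 0.0525 (prevalence)
- P(+|D) = 0.9000 (sensitivity)
- P(-|¬D) = 0.9493 (specificity)
- P(+|¬D) = 0.0507 (false positive rate = 1 - specificity)

Step 1: Find P(+)
P(+) = P(+|D)P(D) + P(+|¬D)P(¬D)
     = 0.9000 × 0.0525 + 0.0507 × 0.9475
     = 0.04725000 + 0.04803825
     = 0.09528825

Step 2: Apply Bayes' theorem for P(D|+)
P(D|+) = P(+|D)P(D) / P(+)
       = 0.04725000 / 0.09528825
       = 0.4959


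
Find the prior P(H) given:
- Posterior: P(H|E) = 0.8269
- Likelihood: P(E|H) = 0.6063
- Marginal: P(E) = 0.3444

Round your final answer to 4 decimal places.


From Bayes' theorem: P(H|E) = P(E|H) × P(H) / P(E)

Rearranging for P(H):
P(H) = P(H|E) × P(E) / P(E|H)
     = 0.8269 × 0.3444 / 0.6063
     = 0.28478436 / 0.6063
     = 0.4697


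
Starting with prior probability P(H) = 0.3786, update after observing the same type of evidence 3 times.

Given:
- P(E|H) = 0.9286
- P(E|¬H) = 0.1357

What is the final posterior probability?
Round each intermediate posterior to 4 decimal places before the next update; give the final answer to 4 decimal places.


Sequential Bayesian updating:

Initial prior: P(H) = 0.3786

Update 1:
  P(E) = 0.9286 × 0.3786 + 0.1357 × 0.6214 = 0.35156796 + 0.08432398 = 0.43589194
  P(H|E) = 0.35156796 / 0.43589194 = 0.8065

Update 2:
  P(E) = 0.9286 × 0.8065 + 0.1357 × 0.1935 = 0.74891590 + 0.02625795 = 0.77517385
  P(H|E) = 0.74891590 / 0.77517385 = 0.9661

Update 3:
  P(E) = 0.9286 × 0.9661 + 0.1357 × 0.0339 = 0.89712046 + 0.00460023 = 0.90172069
  P(H|E) = 0.89712046 / 0.90172069 = 0.9949

Final posterior: 0.9949


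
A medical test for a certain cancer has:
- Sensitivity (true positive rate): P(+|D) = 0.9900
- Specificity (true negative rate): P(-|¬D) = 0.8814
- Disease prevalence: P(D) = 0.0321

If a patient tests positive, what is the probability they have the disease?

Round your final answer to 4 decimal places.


Let D = has disease, + = positive test

Given:
- P(D) = 0.0321 (prevalence)
- P(+|D) = 0.9900 (sensitivity)
- P(-|¬D) = 0.8814 (specificity)
- P(+|¬D) = 0.1186 (false positive rate = 1 - specificity)

Step 1: Find P(+)
P(+) = P(+|D)P(D) + P(+|¬D)P(¬D)
     = 0.9900 × 0.0321 + 0.1186 × 0.9679
     = 0.03177900 + 0.11479294
     = 0.14657194

Step 2: Apply Bayes' theorem for P(D|+)
P(D|+) = P(+|D)P(D) / P(+)
       = 0.03177900 / 0.14657194
       = 0.2168


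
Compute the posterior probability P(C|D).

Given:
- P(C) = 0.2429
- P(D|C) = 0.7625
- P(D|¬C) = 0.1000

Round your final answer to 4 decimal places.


Bayes' theorem: P(C|D) = P(D|C) × P(C) / P(D)

Step 1: Calculate P(D) using law of total probability
P(D) = P(D|C)P(C) + P(D|¬C)P(¬C)
     = 0.7625 × 0.2429 + 0.1000 × 0.7571
     = 0.18521125 + 0.07571000
     = 0.26092125

Step 2: Apply Bayes' theorem
P(C|D) = P(D|C) × P(C) / P(D)
       = 0.18521125 / 0.26092125
       = 0.7098


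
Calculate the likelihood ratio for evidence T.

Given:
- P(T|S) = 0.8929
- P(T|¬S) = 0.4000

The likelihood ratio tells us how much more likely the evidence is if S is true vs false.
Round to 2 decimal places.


Likelihood Ratio (LR) = P(T|S) / P(T|¬S)

LR = 0.8929 / 0.4000
   = 2.23

The evidence is 2.23 times more likely if S is true than if S is false.
Since LR > 1, the evidence supports S over ¬S.


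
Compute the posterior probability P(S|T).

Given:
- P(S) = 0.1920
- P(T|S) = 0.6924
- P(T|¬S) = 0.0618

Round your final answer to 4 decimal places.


Bayes' theorem: P(S|T) = P(T|S) × P(S) / P(T)

Step 1: Calculate P(T) using law of total probability
P(T) = P(T|S)P(S) + P(T|¬S)P(¬S)
     = 0.6924 × 0.1920 + 0.0618 × 0.8080
     = 0.13294080 + 0.04993440
     = 0.18287520

Step 2: Apply Bayes' theorem
P(S|T) = P(T|S) × P(S) / P(T)
       = 0.13294080 / 0.18287520
       = 0.7269


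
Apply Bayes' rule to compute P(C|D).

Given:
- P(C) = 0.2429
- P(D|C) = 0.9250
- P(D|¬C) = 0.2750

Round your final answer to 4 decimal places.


Bayes' theorem: P(C|D) = P(D|C) × P(C) / P(D)

Step 1: Calculate P(D) using law of total probability
P(D) = P(D|C)P(C) + P(D|¬C)P(¬C)
     = 0.9250 × 0.2429 + 0.2750 × 0.7571
     = 0.22468250 + 0.20820250
     = 0.43288500

Step 2: Apply Bayes' theorem
P(C|D) = P(D|C) × P(C) / P(D)
       = 0.22468250 / 0.43288500
       = 0.5190


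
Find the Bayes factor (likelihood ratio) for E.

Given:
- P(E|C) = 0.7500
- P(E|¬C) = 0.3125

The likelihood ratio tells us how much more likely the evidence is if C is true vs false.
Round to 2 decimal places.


Likelihood Ratio (LR) = P(E|C) / P(E|¬C)

LR = 0.7500 / 0.3125
   = 2.40

The evidence is 2.40 times more likely if C is true than if C is false.
Because LR exceeds 1, E is evidence for C.


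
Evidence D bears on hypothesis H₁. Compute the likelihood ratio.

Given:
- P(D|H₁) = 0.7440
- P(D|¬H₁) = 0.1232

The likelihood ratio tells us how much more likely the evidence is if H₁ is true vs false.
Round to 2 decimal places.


Likelihood Ratio (LR) = P(D|H₁) / P(D|¬H₁)

LR = 0.7440 / 0.1232
   = 6.04

The evidence is 6.04 times more likely if H₁ is true than if H₁ is false.
Since LR > 1, the evidence supports H₁ over ¬H₁.


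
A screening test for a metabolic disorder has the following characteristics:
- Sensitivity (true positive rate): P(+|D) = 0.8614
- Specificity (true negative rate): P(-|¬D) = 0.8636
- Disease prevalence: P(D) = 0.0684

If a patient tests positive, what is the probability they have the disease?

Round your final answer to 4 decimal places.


Let D = has disease, + = positive test

Given:
- P(D) = 0.0684 (prevalence)
- P(+|D) = 0.8614 (sensitivity)
- P(-|¬D) = 0.8636 (specificity)
- P(+|¬D) = 0.1364 (false positive rate = 1 - specificity)

Step 1: Find P(+)
P(+) = P(+|D)P(D) + P(+|¬D)P(¬D)
     = 0.8614 × 0.0684 + 0.1364 × 0.9316
     = 0.05891976 + 0.12707024
     = 0.18599000

Step 2: Apply Bayes' theorem for P(D|+)
P(D|+) = P(+|D)P(D) / P(+)
       = 0.05891976 / 0.18599000
       = 0.3168


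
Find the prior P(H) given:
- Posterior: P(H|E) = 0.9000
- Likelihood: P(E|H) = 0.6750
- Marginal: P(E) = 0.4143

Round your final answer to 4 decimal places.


From Bayes' theorem: P(H|E) = P(E|H) × P(H) / P(E)

Rearranging for P(H):
P(H) = P(H|E) × P(E) / P(E|H)
     = 0.9000 × 0.4143 / 0.6750
     = 0.37287000 / 0.6750
     = 0.5524


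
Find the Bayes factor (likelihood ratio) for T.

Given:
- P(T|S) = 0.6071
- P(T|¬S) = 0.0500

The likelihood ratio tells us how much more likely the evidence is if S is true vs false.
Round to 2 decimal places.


Likelihood Ratio (LR) = P(T|S) / P(T|¬S)

LR = 0.6071 / 0.0500
   = 12.14

The evidence is 12.14 times more likely if S is true than if S is false.
Since LR > 1, the evidence supports S over ¬S.


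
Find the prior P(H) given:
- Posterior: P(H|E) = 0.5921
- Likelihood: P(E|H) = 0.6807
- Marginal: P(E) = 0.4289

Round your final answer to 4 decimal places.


From Bayes' theorem: P(H|E) = P(E|H) × P(H) / P(E)

Rearranging for P(H):
P(H) = P(H|E) × P(E) / P(E|H)
     = 0.5921 × 0.4289 / 0.6807
     = 0.25395169 / 0.6807
     = 0.3731


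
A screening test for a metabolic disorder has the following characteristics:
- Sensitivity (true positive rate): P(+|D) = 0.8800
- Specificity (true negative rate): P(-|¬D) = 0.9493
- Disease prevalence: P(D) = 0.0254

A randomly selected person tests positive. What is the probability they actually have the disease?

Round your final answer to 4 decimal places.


Let D = has disease, + = positive test

Given:
- P(D) = 0.0254 (prevalence)
- P(+|D) = 0.8800 (sensitivity)
- P(-|¬D) = 0.9493 (specificity)
- P(+|¬D) = 0.0507 (false positive rate = 1 - specificity)

Step 1: Find P(+)
P(+) = P(+|D)P(D) + P(+|¬D)P(¬D)
     = 0.8800 × 0.0254 + 0.0507 × 0.9746
     = 0.02235200 + 0.04941222
     = 0.07176422

Step 2: Apply Bayes' theorem for P(D|+)
P(D|+) = P(+|D)P(D) / P(+)
       = 0.02235200 / 0.07176422
       = 0.3115


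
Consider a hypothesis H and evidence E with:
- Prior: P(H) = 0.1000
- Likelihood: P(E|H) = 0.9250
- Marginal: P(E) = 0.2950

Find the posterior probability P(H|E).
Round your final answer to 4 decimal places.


Using Bayes' theorem:

P(H|E) = P(E|H) × P(H) / P(E)
       = 0.9250 × 0.1000 / 0.2950
       = 0.09250000 / 0.2950
       = 0.3136

The evidence strengthens our belief in H.
Prior: 0.1000 → Posterior: 0.3136


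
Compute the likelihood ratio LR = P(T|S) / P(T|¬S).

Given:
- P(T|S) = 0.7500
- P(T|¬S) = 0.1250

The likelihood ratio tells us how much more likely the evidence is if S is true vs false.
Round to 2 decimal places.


Likelihood Ratio (LR) = P(T|S) / P(T|¬S)

LR = 0.7500 / 0.1250
   = 6.00

The evidence is 6.00 times more likely if S is true than if S is false.
Because LR exceeds 1, T is evidence for S.


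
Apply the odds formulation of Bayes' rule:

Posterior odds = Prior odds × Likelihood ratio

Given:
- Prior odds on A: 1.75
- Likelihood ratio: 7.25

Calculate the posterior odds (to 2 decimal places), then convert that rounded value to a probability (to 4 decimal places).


Step 1: Calculate posterior odds
Posterior odds = Prior odds × LR
               = 1.75 × 7.25
               = 12.69

Step 2: Convert to probability
P(A|E) = Posterior odds / (1 + Posterior odds)
       = 12.69 / (1 + 12.69)
       = 12.69 / 13.69
       = 0.9270

The evidence increased P(A) from 0.6364 to 0.9270.


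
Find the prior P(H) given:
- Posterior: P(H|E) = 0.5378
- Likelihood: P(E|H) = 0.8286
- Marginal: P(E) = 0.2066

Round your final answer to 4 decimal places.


From Bayes' theorem: P(H|E) = P(E|H) × P(H) / P(E)

Rearranging for P(H):
P(H) = P(H|E) × P(E) / P(E|H)
     = 0.5378 × 0.2066 / 0.8286
     = 0.11110948 / 0.8286
     = 0.1341


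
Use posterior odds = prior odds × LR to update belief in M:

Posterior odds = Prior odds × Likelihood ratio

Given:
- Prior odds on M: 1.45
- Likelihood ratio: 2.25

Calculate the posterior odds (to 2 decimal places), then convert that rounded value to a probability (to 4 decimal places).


Step 1: Calculate posterior odds
Posterior odds = Prior odds × LR
               = 1.45 × 2.25
               = 3.26

Step 2: Convert to probability
P(M|E) = Posterior odds / (1 + Posterior odds)
       = 3.26 / (1 + 3.26)
       = 3.26 / 4.26
       = 0.7653

The evidence increased P(M) from 0.5918 to 0.7653.


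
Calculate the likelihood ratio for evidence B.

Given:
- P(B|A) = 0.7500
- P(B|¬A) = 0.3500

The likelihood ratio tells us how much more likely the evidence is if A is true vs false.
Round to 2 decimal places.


Likelihood Ratio (LR) = P(B|A) / P(B|¬A)

LR = 0.7500 / 0.3500
   = 2.14

The evidence is 2.14 times more likely if A is true than if A is false.
LR > 1, so observing B raises the odds in favor of A.


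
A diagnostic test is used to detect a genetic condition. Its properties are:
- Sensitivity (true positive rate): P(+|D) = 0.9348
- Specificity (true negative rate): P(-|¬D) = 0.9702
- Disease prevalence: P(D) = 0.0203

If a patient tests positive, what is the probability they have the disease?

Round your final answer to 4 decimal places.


Let D = has disease, + = positive test

Given:
- P(D) = 0.0203 (prevalence)
- P(+|D) = 0.9348 (sensitivity)
- P(-|¬D) = 0.9702 (specificity)
- P(+|¬D) = 0.0298 (false positive rate = 1 - specificity)

Step 1: Find P(+)
P(+) = P(+|D)P(D) + P(+|¬D)P(¬D)
     = 0.9348 × 0.0203 + 0.0298 × 0.9797
     = 0.01897644 + 0.02919506
     = 0.04817150

Step 2: Apply Bayes' theorem for P(D|+)
P(D|+) = P(+|D)P(D) / P(+)
       = 0.01897644 / 0.04817150
       = 0.3939


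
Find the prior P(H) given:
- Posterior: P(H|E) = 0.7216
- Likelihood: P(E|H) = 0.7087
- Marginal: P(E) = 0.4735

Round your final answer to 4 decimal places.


From Bayes' theorem: P(H|E) = P(E|H) × P(H) / P(E)

Rearranging for P(H):
P(H) = P(H|E) × P(E) / P(E|H)
     = 0.7216 × 0.4735 / 0.7087
     = 0.34167760 / 0.7087
     = 0.4821


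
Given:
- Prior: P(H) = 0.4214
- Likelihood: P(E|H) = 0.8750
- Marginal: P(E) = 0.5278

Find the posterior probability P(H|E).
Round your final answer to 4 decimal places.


Using Bayes' theorem:

P(H|E) = P(E|H) × P(H) / P(E)
       = 0.8750 × 0.4214 / 0.5278
       = 0.36872500 / 0.5278
       = 0.6986

The evidence strengthens our belief in H.
Prior: 0.4214 → Posterior: 0.6986


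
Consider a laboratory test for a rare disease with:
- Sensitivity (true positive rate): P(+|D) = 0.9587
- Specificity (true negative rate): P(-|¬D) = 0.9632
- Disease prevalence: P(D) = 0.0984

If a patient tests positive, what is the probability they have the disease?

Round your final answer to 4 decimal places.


Let D = has disease, + = positive test

Given:
- P(D) = 0.0984 (prevalence)
- P(+|D) = 0.9587 (sensitivity)
- P(-|¬D) = 0.9632 (specificity)
- P(+|¬D) = 0.0368 (false positive rate = 1 - specificity)

Step 1: Find P(+)
P(+) = P(+|D)P(D) + P(+|¬D)P(¬D)
     = 0.9587 × 0.0984 + 0.0368 × 0.9016
     = 0.09433608 + 0.03317888
     = 0.12751496

Step 2: Apply Bayes' theorem for P(D|+)
P(D|+) = P(+|D)P(D) / P(+)
       = 0.09433608 / 0.12751496
       = 0.7398


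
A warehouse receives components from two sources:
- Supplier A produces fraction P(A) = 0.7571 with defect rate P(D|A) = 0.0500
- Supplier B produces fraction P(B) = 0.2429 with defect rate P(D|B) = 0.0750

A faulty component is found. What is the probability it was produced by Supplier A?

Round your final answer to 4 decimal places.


Let A = from Supplier A, D = faulty

Given:
- P(A) = 0.7571, P(B) = 0.2429
- P(D|A) = 0.0500, P(D|B) = 0.0750

Step 1: Find P(D)
P(D) = P(D|A)P(A) + P(D|B)P(B)
     = 0.0500 × 0.7571 + 0.0750 × 0.2429
     = 0.03785500 + 0.01821750
     = 0.05607250

Step 2: Apply Bayes' theorem
P(A|D) = P(D|A)P(A) / P(D)
       = 0.03785500 / 0.05607250
       = 0.6751


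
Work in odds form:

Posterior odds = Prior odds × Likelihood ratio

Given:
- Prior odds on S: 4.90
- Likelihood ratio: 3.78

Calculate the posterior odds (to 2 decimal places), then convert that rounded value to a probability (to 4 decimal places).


Step 1: Calculate posterior odds
Posterior odds = Prior odds × LR
               = 4.90 × 3.78
               = 18.52

Step 2: Convert to probability
P(S|E) = Posterior odds / (1 + Posterior odds)
       = 18.52 / (1 + 18.52)
       = 18.52 / 19.52
       = 0.9488

The evidence increased P(S) from 0.8305 to 0.9488.


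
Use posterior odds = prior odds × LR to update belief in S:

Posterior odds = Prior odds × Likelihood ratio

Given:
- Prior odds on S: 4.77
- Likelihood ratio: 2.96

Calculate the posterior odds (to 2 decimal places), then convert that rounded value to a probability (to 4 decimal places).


Step 1: Calculate posterior odds
Posterior odds = Prior odds × LR
               = 4.77 × 2.96
               = 14.12

Step 2: Convert to probability
P(S|E) = Posterior odds / (1 + Posterior odds)
       = 14.12 / (1 + 14.12)
       = 14.12 / 15.12
       = 0.9339

The evidence increased P(S) from 0.8267 to 0.9339.


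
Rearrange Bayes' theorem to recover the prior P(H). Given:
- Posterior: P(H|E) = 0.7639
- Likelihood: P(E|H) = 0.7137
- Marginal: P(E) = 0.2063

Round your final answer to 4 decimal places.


From Bayes' theorem: P(H|E) = P(E|H) × P(H) / P(E)

Rearranging for P(H):
P(H) = P(H|E) × P(E) / P(E|H)
     = 0.7639 × 0.2063 / 0.7137
     = 0.15759257 / 0.7137
     = 0.2208


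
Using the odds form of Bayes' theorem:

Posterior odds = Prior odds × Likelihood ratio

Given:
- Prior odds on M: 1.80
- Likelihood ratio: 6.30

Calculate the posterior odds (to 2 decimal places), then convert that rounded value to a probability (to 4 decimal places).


Step 1: Calculate posterior odds
Posterior odds = Prior odds × LR
               = 1.80 × 6.30
               = 11.34

Step 2: Convert to probability
P(M|E) = Posterior odds / (1 + Posterior odds)
       = 11.34 / (1 + 11.34)
       = 11.34 / 12.34
       = 0.9190

The evidence increased P(M) from 0.6429 to 0.9190.


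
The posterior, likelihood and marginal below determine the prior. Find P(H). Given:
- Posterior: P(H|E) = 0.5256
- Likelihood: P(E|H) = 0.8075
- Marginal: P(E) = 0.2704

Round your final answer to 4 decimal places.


From Bayes' theorem: P(H|E) = P(E|H) × P(H) / P(E)

Rearranging for P(H):
P(H) = P(H|E) × P(E) / P(E|H)
     = 0.5256 × 0.2704 / 0.8075
     = 0.14212224 / 0.8075
     = 0.1760


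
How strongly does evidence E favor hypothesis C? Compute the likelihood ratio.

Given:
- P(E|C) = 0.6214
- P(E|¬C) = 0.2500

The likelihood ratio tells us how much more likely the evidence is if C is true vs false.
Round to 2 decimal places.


Likelihood Ratio (LR) = P(E|C) / P(E|¬C)

LR = 0.6214 / 0.2500
   = 2.49

The evidence is 2.49 times more likely if C is true than if C is false.
Because LR exceeds 1, E is evidence for C.


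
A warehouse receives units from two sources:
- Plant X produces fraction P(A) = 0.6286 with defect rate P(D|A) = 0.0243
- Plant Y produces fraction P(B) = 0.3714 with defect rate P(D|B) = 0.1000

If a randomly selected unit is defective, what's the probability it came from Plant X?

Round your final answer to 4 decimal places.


Let A = from Plant X, D = defective

Given:
- P(A) = 0.6286, P(B) = 0.3714
- P(D|A) = 0.0243, P(D|B) = 0.1000

Step 1: Find P(D)
P(D) = P(D|A)P(A) + P(D|B)P(B)
     = 0.0243 × 0.6286 + 0.1000 × 0.3714
     = 0.01527498 + 0.03714000
     = 0.05241498

Step 2: Apply Bayes' theorem
P(A|D) = P(D|A)P(A) / P(D)
       = 0.01527498 / 0.05241498
       = 0.2914


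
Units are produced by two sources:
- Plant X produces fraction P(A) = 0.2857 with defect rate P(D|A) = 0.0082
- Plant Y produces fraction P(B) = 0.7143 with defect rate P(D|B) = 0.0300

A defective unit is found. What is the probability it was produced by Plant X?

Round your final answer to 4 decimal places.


Let A = from Plant X, D = defective

Given:
- P(A) = 0.2857, P(B) = 0.7143
- P(D|A) = 0.0082, P(D|B) = 0.0300

Step 1: Find P(D)
P(D) = P(D|A)P(A) + P(D|B)P(B)
     = 0.0082 × 0.2857 + 0.0300 × 0.7143
     = 0.00234274 + 0.02142900
     = 0.02377174

Step 2: Apply Bayes' theorem
P(A|D) = P(D|A)P(A) / P(D)
       = 0.00234274 / 0.02377174
       = 0.0986


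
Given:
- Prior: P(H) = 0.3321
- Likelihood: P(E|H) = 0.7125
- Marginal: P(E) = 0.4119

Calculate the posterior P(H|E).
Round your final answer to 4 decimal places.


Using Bayes' theorem:

P(H|E) = P(E|H) × P(H) / P(E)
       = 0.7125 × 0.3321 / 0.4119
       = 0.23662125 / 0.4119
       = 0.5745

The evidence strengthens our belief in H.
Prior: 0.3321 → Posterior: 0.5745


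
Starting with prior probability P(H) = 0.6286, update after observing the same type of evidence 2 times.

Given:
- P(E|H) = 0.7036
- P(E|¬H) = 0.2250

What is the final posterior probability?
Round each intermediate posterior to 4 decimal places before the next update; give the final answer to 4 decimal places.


Sequential Bayesian updating:

Initial prior: P(H) = 0.6286

Update 1:
  P(E) = 0.7036 × 0.6286 + 0.2250 × 0.3714 = 0.44228296 + 0.08356500 = 0.52584796
  P(H|E) = 0.44228296 / 0.52584796 = 0.8411

Update 2:
  P(E) = 0.7036 × 0.8411 + 0.2250 × 0.1589 = 0.59179796 + 0.03575250 = 0.62755046
  P(H|E) = 0.59179796 / 0.62755046 = 0.9430

Final posterior: 0.9430


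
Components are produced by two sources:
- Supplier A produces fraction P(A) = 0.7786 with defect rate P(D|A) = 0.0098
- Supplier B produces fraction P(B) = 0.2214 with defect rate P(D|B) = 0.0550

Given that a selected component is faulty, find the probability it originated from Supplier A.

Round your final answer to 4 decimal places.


Let A = from Supplier A, D = faulty

Given:
- P(A) = 0.7786, P(B) = 0.2214
- P(D|A) = 0.0098, P(D|B) = 0.0550

Step 1: Find P(D)
P(D) = P(D|A)P(A) + P(D|B)P(B)
     = 0.0098 × 0.7786 + 0.0550 × 0.2214
     = 0.00763028 + 0.01217700
     = 0.01980728

Step 2: Apply Bayes' theorem
P(A|D) = P(D|A)P(A) / P(D)
       = 0.00763028 / 0.01980728
       = 0.3852


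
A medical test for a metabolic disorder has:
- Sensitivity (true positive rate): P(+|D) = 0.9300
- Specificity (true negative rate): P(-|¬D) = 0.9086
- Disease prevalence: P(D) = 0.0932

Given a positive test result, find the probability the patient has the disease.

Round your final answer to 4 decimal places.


Let D = has disease, + = positive test

Given:
- P(D) = 0.0932 (prevalence)
- P(+|D) = 0.9300 (sensitivity)
- P(-|¬D) = 0.9086 (specificity)
- P(+|¬D) = 0.0914 (false positive rate = 1 - specificity)

Step 1: Find P(+)
P(+) = P(+|D)P(D) + P(+|¬D)P(¬D)
     = 0.9300 × 0.0932 + 0.0914 × 0.9068
     = 0.08667600 + 0.08288152
     = 0.16955752

Step 2: Apply Bayes' theorem for P(D|+)
P(D|+) = P(+|D)P(D) / P(+)
       = 0.08667600 / 0.16955752
       = 0.5112


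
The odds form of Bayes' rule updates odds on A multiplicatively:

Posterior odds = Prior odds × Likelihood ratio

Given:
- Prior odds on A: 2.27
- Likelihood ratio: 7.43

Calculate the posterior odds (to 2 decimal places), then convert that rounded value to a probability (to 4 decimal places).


Step 1: Calculate posterior odds
Posterior odds = Prior odds × LR
               = 2.27 × 7.43
               = 16.87

Step 2: Convert to probability
P(A|E) = Posterior odds / (1 + Posterior odds)
       = 16.87 / (1 + 16.87)
       = 16.87 / 17.87
       = 0.9440

The evidence increased P(A) from 0.6942 to 0.9440.


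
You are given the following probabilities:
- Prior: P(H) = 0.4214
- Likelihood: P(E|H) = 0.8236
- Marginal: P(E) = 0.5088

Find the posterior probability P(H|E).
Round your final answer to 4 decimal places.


Using Bayes' theorem:

P(H|E) = P(E|H) × P(H) / P(E)
       = 0.8236 × 0.4214 / 0.5088
       = 0.34706504 / 0.5088
       = 0.6821

The evidence strengthens our belief in H.
Prior: 0.4214 → Posterior: 0.6821


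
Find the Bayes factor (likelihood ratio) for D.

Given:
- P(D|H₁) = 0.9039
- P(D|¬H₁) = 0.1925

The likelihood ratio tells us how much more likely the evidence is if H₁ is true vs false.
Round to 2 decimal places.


Likelihood Ratio (LR) = P(D|H₁) / P(D|¬H₁)

LR = 0.9039 / 0.1925
   = 4.70

The evidence is 4.70 times more likely if H₁ is true than if H₁ is false.
LR > 1, so observing D raises the odds in favor of H₁.


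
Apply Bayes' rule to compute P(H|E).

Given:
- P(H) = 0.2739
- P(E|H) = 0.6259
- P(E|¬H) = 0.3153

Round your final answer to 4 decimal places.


Bayes' theorem: P(H|E) = P(E|H) × P(H) / P(E)

Step 1: Calculate P(E) using law of total probability
P(E) = P(E|H)P(H) + P(E|¬H)P(¬H)
     = 0.6259 × 0.2739 + 0.3153 × 0.7261
     = 0.17143401 + 0.22893933
     = 0.40037334

Step 2: Apply Bayes' theorem
P(H|E) = P(E|H) × P(H) / P(E)
       = 0.17143401 / 0.40037334
       = 0.4282


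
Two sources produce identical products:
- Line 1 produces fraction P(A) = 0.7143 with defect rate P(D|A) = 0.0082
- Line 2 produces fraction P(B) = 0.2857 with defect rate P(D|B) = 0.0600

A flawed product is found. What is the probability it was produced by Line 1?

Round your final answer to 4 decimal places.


Let A = from Line 1, D = flawed

Given:
- P(A) = 0.7143, P(B) = 0.2857
- P(D|A) = 0.0082, P(D|B) = 0.0600

Step 1: Find P(D)
P(D) = P(D|A)P(A) + P(D|B)P(B)
     = 0.0082 × 0.7143 + 0.0600 × 0.2857
     = 0.00585726 + 0.01714200
     = 0.02299926

Step 2: Apply Bayes' theorem
P(A|D) = P(D|A)P(A) / P(D)
       = 0.00585726 / 0.02299926
       = 0.2547


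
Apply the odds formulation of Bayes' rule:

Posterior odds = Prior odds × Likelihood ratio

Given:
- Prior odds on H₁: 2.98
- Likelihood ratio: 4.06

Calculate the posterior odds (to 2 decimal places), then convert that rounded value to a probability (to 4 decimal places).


Step 1: Calculate posterior odds
Posterior odds = Prior odds × LR
               = 2.98 × 4.06
               = 12.10

Step 2: Convert to probability
P(H₁|E) = Posterior odds / (1 + Posterior odds)
       = 12.10 / (1 + 12.10)
       = 12.10 / 13.10
       = 0.9237

The evidence increased P(H₁) from 0.7487 to 0.9237.


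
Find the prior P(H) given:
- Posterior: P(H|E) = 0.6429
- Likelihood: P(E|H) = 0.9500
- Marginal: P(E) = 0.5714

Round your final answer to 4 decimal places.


From Bayes' theorem: P(H|E) = P(E|H) × P(H) / P(E)

Rearranging for P(H):
P(H) = P(H|E) × P(E) / P(E|H)
     = 0.6429 × 0.5714 / 0.9500
     = 0.36735306 / 0.9500
     = 0.3867


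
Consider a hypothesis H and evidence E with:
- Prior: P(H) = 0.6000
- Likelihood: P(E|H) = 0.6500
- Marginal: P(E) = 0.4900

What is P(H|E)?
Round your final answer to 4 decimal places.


Using Bayes' theorem:

P(H|E) = P(E|H) × P(H) / P(E)
       = 0.6500 × 0.6000 / 0.4900
       = 0.39000000 / 0.4900
       = 0.7959

The evidence strengthens our belief in H.
Prior: 0.6000 → Posterior: 0.7959


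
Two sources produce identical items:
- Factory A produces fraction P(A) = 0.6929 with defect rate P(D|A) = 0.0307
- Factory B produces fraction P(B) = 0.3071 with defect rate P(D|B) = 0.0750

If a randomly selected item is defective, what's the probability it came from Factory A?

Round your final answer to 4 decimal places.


Let A = from Factory A, D = defective

Given:
- P(A) = 0.6929, P(B) = 0.3071
- P(D|A) = 0.0307, P(D|B) = 0.0750

Step 1: Find P(D)
P(D) = P(D|A)P(A) + P(D|B)P(B)
     = 0.0307 × 0.6929 + 0.0750 × 0.3071
     = 0.02127203 + 0.02303250
     = 0.04430453

Step 2: Apply Bayes' theorem
P(A|D) = P(D|A)P(A) / P(D)
       = 0.02127203 / 0.04430453
       = 0.4801


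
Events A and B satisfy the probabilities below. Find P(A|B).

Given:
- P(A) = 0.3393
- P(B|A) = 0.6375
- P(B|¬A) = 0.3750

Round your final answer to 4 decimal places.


Bayes' theorem: P(A|B) = P(B|A) × P(A) / P(B)

Step 1: Calculate P(B) using law of total probability
P(B) = P(B|A)P(A) + P(B|¬A)P(¬A)
     = 0.6375 × 0.3393 + 0.3750 × 0.6607
     = 0.21630375 + 0.24776250
     = 0.46406625

Step 2: Apply Bayes' theorem
P(A|B) = P(B|A) × P(A) / P(B)
       = 0.21630375 / 0.46406625
       = 0.4661


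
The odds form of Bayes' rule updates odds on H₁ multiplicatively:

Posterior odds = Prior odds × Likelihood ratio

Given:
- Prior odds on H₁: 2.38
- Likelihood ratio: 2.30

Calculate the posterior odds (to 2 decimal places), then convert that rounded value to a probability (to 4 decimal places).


Step 1: Calculate posterior odds
Posterior odds = Prior odds × LR
               = 2.38 × 2.30
               = 5.47

Step 2: Convert to probability
P(H₁|E) = Posterior odds / (1 + Posterior odds)
       = 5.47 / (1 + 5.47)
       = 5.47 / 6.47
       = 0.8454

The evidence increased P(H₁) from 0.7041 to 0.8454.


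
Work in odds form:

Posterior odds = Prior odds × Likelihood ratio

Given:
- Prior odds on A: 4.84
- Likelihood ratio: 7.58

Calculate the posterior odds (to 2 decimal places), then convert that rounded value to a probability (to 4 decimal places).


Step 1: Calculate posterior odds
Posterior odds = Prior odds × LR
               = 4.84 × 7.58
               = 36.69

Step 2: Convert to probability
P(A|E) = Posterior odds / (1 + Posterior odds)
       = 36.69 / (1 + 36.69)
       = 36.69 / 37.69
       = 0.9735

The evidence increased P(A) from 0.8288 to 0.9735.


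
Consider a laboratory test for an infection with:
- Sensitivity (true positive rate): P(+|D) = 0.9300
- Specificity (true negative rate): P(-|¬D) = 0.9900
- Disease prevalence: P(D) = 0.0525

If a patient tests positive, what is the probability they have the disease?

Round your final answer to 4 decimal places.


Let D = has disease, + = positive test

Given:
- P(D) = 0.0525 (prevalence)
- P(+|D) = 0.9300 (sensitivity)
- P(-|¬D) = 0.9900 (specificity)
- P(+|¬D) = 0.0100 (false positive rate = 1 - specificity)

Step 1: Find P(+)
P(+) = P(+|D)P(D) + P(+|¬D)P(¬D)
     = 0.9300 × 0.0525 + 0.0100 × 0.9475
     = 0.04882500 + 0.00947500
     = 0.05830000

Step 2: Apply Bayes' theorem for P(D|+)
P(D|+) = P(+|D)P(D) / P(+)
       = 0.04882500 / 0.05830000
       = 0.8375


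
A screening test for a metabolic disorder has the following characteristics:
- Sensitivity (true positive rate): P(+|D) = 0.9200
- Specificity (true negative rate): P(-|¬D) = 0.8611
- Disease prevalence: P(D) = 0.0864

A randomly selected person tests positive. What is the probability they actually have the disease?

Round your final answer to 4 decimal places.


Let D = has disease, + = positive test

Given:
- P(D) = 0.0864 (prevalence)
- P(+|D) = 0.9200 (sensitivity)
- P(-|¬D) = 0.8611 (specificity)
- P(+|¬D) = 0.1389 (false positive rate = 1 - specificity)

Step 1: Find P(+)
P(+) = P(+|D)P(D) + P(+|¬D)P(¬D)
     = 0.9200 × 0.0864 + 0.1389 × 0.9136
     = 0.07948800 + 0.12689904
     = 0.20638704

Step 2: Apply Bayes' theorem for P(D|+)
P(D|+) = P(+|D)P(D) / P(+)
       = 0.07948800 / 0.20638704
       = 0.3851


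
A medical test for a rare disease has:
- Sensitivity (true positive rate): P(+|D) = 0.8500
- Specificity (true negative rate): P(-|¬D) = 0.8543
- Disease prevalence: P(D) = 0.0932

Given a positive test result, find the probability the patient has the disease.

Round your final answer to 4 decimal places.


Let D = has disease, + = positive test

Given:
- P(D) = 0.0932 (prevalence)
- P(+|D) = 0.8500 (sensitivity)
- P(-|¬D) = 0.8543 (specificity)
- P(+|¬D) = 0.1457 (false positive rate = 1 - specificity)

Step 1: Find P(+)
P(+) = P(+|D)P(D) + P(+|¬D)P(¬D)
     = 0.8500 × 0.0932 + 0.1457 × 0.9068
     = 0.07922000 + 0.13212076
     = 0.21134076

Step 2: Apply Bayes' theorem for P(D|+)
P(D|+) = P(+|D)P(D) / P(+)
       = 0.07922000 / 0.21134076
       = 0.3748


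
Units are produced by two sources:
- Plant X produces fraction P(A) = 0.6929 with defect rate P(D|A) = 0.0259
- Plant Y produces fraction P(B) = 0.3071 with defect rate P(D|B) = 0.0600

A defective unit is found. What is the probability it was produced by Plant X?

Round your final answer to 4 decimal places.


Let A = from Plant X, D = defective

Given:
- P(A) = 0.6929, P(B) = 0.3071
- P(D|A) = 0.0259, P(D|B) = 0.0600

Step 1: Find P(D)
P(D) = P(D|A)P(A) + P(D|B)P(B)
     = 0.0259 × 0.6929 + 0.0600 × 0.3071
     = 0.01794611 + 0.01842600
     = 0.03637211

Step 2: Apply Bayes' theorem
P(A|D) = P(D|A)P(A) / P(D)
       = 0.01794611 / 0.03637211
       = 0.4934


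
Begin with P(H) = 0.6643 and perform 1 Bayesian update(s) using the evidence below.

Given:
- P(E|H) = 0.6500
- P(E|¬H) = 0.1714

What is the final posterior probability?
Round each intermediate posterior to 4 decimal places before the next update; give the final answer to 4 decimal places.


Sequential Bayesian updating:

Initial prior: P(H) = 0.6643

Update 1:
  P(E) = 0.6500 × 0.6643 + 0.1714 × 0.3357 = 0.43179500 + 0.05753898 = 0.48933398
  P(H|E) = 0.43179500 / 0.48933398 = 0.8824

Final posterior: 0.8824


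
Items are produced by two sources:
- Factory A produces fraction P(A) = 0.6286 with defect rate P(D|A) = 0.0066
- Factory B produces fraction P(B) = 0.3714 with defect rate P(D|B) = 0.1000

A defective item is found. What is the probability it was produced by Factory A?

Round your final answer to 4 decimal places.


Let A = from Factory A, D = defective

Given:
- P(A) = 0.6286, P(B) = 0.3714
- P(D|A) = 0.0066, P(D|B) = 0.1000

Step 1: Find P(D)
P(D) = P(D|A)P(A) + P(D|B)P(B)
     = 0.0066 × 0.6286 + 0.1000 × 0.3714
     = 0.00414876 + 0.03714000
     = 0.04128876

Step 2: Apply Bayes' theorem
P(A|D) = P(D|A)P(A) / P(D)
       = 0.00414876 / 0.04128876
       = 0.1005


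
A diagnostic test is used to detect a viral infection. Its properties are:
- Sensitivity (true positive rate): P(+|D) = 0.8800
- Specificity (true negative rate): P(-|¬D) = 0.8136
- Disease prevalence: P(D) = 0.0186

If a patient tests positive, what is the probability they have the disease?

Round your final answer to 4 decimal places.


Let D = has disease, + = positive test

Given:
- P(D) = 0.0186 (prevalence)
- P(+|D) = 0.8800 (sensitivity)
- P(-|¬D) = 0.8136 (specificity)
- P(+|¬D) = 0.1864 (false positive rate = 1 - specificity)

Step 1: Find P(+)
P(+) = P(+|D)P(D) + P(+|¬D)P(¬D)
     = 0.8800 × 0.0186 + 0.1864 × 0.9814
     = 0.01636800 + 0.18293296
     = 0.19930096

Step 2: Apply Bayes' theorem for P(D|+)
P(D|+) = P(+|D)P(D) / P(+)
       = 0.01636800 / 0.19930096
       = 0.0821


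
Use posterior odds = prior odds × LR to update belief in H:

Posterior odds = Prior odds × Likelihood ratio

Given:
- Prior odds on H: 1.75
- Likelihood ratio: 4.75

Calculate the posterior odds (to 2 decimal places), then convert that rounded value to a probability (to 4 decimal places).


Step 1: Calculate posterior odds
Posterior odds = Prior odds × LR
               = 1.75 × 4.75
               = 8.31

Step 2: Convert to probability
P(H|E) = Posterior odds / (1 + Posterior odds)
       = 8.31 / (1 + 8.31)
       = 8.31 / 9.31
       = 0.8926

The evidence increased P(H) from 0.6364 to 0.8926.


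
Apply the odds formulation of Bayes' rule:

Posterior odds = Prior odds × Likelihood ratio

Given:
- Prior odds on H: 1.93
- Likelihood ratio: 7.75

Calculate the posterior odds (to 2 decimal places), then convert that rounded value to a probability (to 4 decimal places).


Step 1: Calculate posterior odds
Posterior odds = Prior odds × LR
               = 1.93 × 7.75
               = 14.96

Step 2: Convert to probability
P(H|E) = Posterior odds / (1 + Posterior odds)
       = 14.96 / (1 + 14.96)
       = 14.96 / 15.96
       = 0.9373

The evidence increased P(H) from 0.6587 to 0.9373.


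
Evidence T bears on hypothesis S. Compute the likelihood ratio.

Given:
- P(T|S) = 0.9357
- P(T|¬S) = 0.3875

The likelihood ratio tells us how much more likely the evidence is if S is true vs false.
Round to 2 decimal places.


Likelihood Ratio (LR) = P(T|S) / P(T|¬S)

LR = 0.9357 / 0.3875
   = 2.41

The evidence is 2.41 times more likely if S is true than if S is false.
LR > 1, so observing T raises the odds in favor of S.


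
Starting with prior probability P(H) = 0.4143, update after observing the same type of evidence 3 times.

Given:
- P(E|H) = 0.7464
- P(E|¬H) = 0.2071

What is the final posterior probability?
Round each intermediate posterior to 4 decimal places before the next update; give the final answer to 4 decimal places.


Sequential Bayesian updating:

Initial prior: P(H) = 0.4143

Update 1:
  P(E) = 0.7464 × 0.4143 + 0.2071 × 0.5857 = 0.30923352 + 0.12129847 = 0.43053199
  P(H|E) = 0.30923352 / 0.43053199 = 0.7183

Update 2:
  P(E) = 0.7464 × 0.7183 + 0.2071 × 0.2817 = 0.53613912 + 0.05834007 = 0.59447919
  P(H|E) = 0.53613912 / 0.59447919 = 0.9019

Update 3:
  P(E) = 0.7464 × 0.9019 + 0.2071 × 0.0981 = 0.67317816 + 0.02031651 = 0.69349467
  P(H|E) = 0.67317816 / 0.69349467 = 0.9707

Final posterior: 0.9707


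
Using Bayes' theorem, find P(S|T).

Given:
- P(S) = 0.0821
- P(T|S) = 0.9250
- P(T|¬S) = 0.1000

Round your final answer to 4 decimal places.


Bayes' theorem: P(S|T) = P(T|S) × P(S) / P(T)

Step 1: Calculate P(T) using law of total probability
P(T) = P(T|S)P(S) + P(T|¬S)P(¬S)
     = 0.9250 × 0.0821 + 0.1000 × 0.9179
     = 0.07594250 + 0.09179000
     = 0.16773250

Step 2: Apply Bayes' theorem
P(S|T) = P(T|S) × P(S) / P(T)
       = 0.07594250 / 0.16773250
       = 0.4528


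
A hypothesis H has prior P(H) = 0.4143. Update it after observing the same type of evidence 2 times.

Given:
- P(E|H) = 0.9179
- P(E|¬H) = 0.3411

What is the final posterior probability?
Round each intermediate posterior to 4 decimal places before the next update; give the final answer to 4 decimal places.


Sequential Bayesian updating:

Initial prior: P(H) = 0.4143

Update 1:
  P(E) = 0.9179 × 0.4143 + 0.3411 × 0.5857 = 0.38028597 + 0.19978227 = 0.58006824
  P(H|E) = 0.38028597 / 0.58006824 = 0.6556

Update 2:
  P(E) = 0.9179 × 0.6556 + 0.3411 × 0.3444 = 0.60177524 + 0.11747484 = 0.71925008
  P(H|E) = 0.60177524 / 0.71925008 = 0.8367

Final posterior: 0.8367


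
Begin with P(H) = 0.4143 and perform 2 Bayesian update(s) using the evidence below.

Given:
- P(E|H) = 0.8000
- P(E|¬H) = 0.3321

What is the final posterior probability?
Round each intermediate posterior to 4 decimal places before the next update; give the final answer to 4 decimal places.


Sequential Bayesian updating:

Initial prior: P(H) = 0.4143

Update 1:
  P(E) = 0.8000 × 0.4143 + 0.3321 × 0.5857 = 0.33144000 + 0.19451097 = 0.52595097
  P(H|E) = 0.33144000 / 0.52595097 = 0.6302

Update 2:
  P(E) = 0.8000 × 0.6302 + 0.3321 × 0.3698 = 0.50416000 + 0.12281058 = 0.62697058
  P(H|E) = 0.50416000 / 0.62697058 = 0.8041

Final posterior: 0.8041


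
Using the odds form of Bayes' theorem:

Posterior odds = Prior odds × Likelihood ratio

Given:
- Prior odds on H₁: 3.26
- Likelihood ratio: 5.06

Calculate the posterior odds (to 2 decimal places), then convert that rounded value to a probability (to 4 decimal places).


Step 1: Calculate posterior odds
Posterior odds = Prior odds × LR
               = 3.26 × 5.06
               = 16.50

Step 2: Convert to probability
P(H₁|E) = Posterior odds / (1 + Posterior odds)
       = 16.50 / (1 + 16.50)
       = 16.50 / 17.50
       = 0.9429

The evidence increased P(H₁) from 0.7653 to 0.9429.


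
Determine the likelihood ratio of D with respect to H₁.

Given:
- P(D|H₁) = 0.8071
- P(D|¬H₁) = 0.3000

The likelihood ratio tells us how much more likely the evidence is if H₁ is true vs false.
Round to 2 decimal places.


Likelihood Ratio (LR) = P(D|H₁) / P(D|¬H₁)

LR = 0.8071 / 0.3000
   = 2.69

The evidence is 2.69 times more likely if H₁ is true than if H₁ is false.
LR > 1, so observing D raises the odds in favor of H₁.


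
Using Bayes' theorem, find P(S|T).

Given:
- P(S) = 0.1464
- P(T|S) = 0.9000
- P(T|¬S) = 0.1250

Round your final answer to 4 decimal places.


Bayes' theorem: P(S|T) = P(T|S) × P(S) / P(T)

Step 1: Calculate P(T) using law of total probability
P(T) = P(T|S)P(S) + P(T|¬S)P(¬S)
     = 0.9000 × 0.1464 + 0.1250 × 0.8536
     = 0.13176000 + 0.10670000
     = 0.23846000

Step 2: Apply Bayes' theorem
P(S|T) = P(T|S) × P(S) / P(T)
       = 0.13176000 / 0.23846000
       = 0.5525


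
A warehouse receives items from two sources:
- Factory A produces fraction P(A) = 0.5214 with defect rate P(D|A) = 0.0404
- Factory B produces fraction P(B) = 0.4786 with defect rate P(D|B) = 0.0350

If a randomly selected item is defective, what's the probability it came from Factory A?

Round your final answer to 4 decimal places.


Let A = from Factory A, D = defective

Given:
- P(A) = 0.5214, P(B) = 0.4786
- P(D|A) = 0.0404, P(D|B) = 0.0350

Step 1: Find P(D)
P(D) = P(D|A)P(A) + P(D|B)P(B)
     = 0.0404 × 0.5214 + 0.0350 × 0.4786
     = 0.02106456 + 0.01675100
     = 0.03781556

Step 2: Apply Bayes' theorem
P(A|D) = P(D|A)P(A) / P(D)
       = 0.02106456 / 0.03781556
       = 0.5570
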